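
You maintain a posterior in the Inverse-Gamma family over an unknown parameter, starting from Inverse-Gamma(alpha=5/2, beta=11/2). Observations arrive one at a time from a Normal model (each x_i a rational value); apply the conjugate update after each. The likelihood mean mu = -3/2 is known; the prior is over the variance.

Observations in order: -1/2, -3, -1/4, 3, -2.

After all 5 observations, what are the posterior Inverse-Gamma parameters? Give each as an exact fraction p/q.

alpha=5, beta=581/32

obs 1: x=-1/2 → posterior Inverse-Gamma(3, 6)
obs 2: x=-3 → posterior Inverse-Gamma(7/2, 57/8)
obs 3: x=-1/4 → posterior Inverse-Gamma(4, 253/32)
obs 4: x=3 → posterior Inverse-Gamma(9/2, 577/32)
obs 5: x=-2 → posterior Inverse-Gamma(5, 581/32)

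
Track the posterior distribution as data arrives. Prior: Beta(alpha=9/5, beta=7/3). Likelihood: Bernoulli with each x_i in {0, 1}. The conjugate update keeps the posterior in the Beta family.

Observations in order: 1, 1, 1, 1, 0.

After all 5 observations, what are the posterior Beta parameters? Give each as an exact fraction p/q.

obs 1: x=1 → posterior Beta(14/5, 7/3)
obs 2: x=1 → posterior Beta(19/5, 7/3)
obs 3: x=1 → posterior Beta(24/5, 7/3)
obs 4: x=1 → posterior Beta(29/5, 7/3)
obs 5: x=0 → posterior Beta(29/5, 10/3)

alpha=29/5, beta=10/3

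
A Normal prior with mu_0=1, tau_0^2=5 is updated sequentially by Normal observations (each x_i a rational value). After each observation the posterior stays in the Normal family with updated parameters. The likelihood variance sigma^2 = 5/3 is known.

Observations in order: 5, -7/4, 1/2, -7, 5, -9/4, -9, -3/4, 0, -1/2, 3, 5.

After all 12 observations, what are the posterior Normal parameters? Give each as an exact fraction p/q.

obs 1: x=5 → posterior Normal(4, 5/4)
obs 2: x=-7/4 → posterior Normal(43/28, 5/7)
obs 3: x=1/2 → posterior Normal(49/40, 1/2)
obs 4: x=-7 → posterior Normal(-35/52, 5/13)
obs 5: x=5 → posterior Normal(25/64, 5/16)
obs 6: x=-9/4 → posterior Normal(-1/38, 5/19)
obs 7: x=-9 → posterior Normal(-5/4, 5/22)
obs 8: x=-3/4 → posterior Normal(-119/100, 1/5)
obs 9: x=0 → posterior Normal(-17/16, 5/28)
obs 10: x=-1/2 → posterior Normal(-125/124, 5/31)
obs 11: x=3 → posterior Normal(-89/136, 5/34)
obs 12: x=5 → posterior Normal(-29/148, 5/37)

mu_0=-29/148, tau_0^2=5/37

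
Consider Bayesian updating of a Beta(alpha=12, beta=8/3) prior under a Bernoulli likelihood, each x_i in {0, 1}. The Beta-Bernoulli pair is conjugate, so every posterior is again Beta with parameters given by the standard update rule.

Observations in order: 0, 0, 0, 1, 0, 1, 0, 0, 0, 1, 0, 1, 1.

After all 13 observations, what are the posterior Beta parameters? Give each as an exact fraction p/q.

obs 1: x=0 → posterior Beta(12, 11/3)
obs 2: x=0 → posterior Beta(12, 14/3)
obs 3: x=0 → posterior Beta(12, 17/3)
obs 4: x=1 → posterior Beta(13, 17/3)
obs 5: x=0 → posterior Beta(13, 20/3)
obs 6: x=1 → posterior Beta(14, 20/3)
obs 7: x=0 → posterior Beta(14, 23/3)
obs 8: x=0 → posterior Beta(14, 26/3)
obs 9: x=0 → posterior Beta(14, 29/3)
obs 10: x=1 → posterior Beta(15, 29/3)
obs 11: x=0 → posterior Beta(15, 32/3)
obs 12: x=1 → posterior Beta(16, 32/3)
obs 13: x=1 → posterior Beta(17, 32/3)

alpha=17, beta=32/3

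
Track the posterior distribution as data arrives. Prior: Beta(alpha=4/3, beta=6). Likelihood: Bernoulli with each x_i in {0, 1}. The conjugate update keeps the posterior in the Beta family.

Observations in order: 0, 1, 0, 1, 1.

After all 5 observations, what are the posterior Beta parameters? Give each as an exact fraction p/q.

alpha=13/3, beta=8

obs 1: x=0 → posterior Beta(4/3, 7)
obs 2: x=1 → posterior Beta(7/3, 7)
obs 3: x=0 → posterior Beta(7/3, 8)
obs 4: x=1 → posterior Beta(10/3, 8)
obs 5: x=1 → posterior Beta(13/3, 8)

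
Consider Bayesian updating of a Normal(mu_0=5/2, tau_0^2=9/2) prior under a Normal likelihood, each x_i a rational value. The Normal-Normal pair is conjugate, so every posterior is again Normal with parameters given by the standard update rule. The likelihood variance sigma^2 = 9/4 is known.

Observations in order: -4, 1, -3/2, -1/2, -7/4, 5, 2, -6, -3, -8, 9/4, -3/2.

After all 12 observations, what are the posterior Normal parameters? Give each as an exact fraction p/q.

mu_0=-59/50, tau_0^2=9/50

obs 1: x=-4 → posterior Normal(-11/6, 3/2)
obs 2: x=1 → posterior Normal(-7/10, 9/10)
obs 3: x=-3/2 → posterior Normal(-13/14, 9/14)
obs 4: x=-1/2 → posterior Normal(-5/6, 1/2)
obs 5: x=-7/4 → posterior Normal(-1, 9/22)
obs 6: x=5 → posterior Normal(-1/13, 9/26)
obs 7: x=2 → posterior Normal(1/5, 3/10)
obs 8: x=-6 → posterior Normal(-9/17, 9/34)
obs 9: x=-3 → posterior Normal(-15/19, 9/38)
obs 10: x=-8 → posterior Normal(-31/21, 3/14)
obs 11: x=9/4 → posterior Normal(-53/46, 9/46)
obs 12: x=-3/2 → posterior Normal(-59/50, 9/50)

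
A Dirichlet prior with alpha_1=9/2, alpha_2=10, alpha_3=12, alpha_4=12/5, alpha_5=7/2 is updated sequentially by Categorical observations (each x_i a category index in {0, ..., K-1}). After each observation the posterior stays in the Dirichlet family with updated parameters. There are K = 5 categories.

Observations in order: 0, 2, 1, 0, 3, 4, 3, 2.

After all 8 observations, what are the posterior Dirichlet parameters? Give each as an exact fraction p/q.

alpha_1=13/2, alpha_2=11, alpha_3=14, alpha_4=22/5, alpha_5=9/2

obs 1: x=0 → posterior Dirichlet(11/2, 10, 12, 12/5, 7/2)
obs 2: x=2 → posterior Dirichlet(11/2, 10, 13, 12/5, 7/2)
obs 3: x=1 → posterior Dirichlet(11/2, 11, 13, 12/5, 7/2)
obs 4: x=0 → posterior Dirichlet(13/2, 11, 13, 12/5, 7/2)
obs 5: x=3 → posterior Dirichlet(13/2, 11, 13, 17/5, 7/2)
obs 6: x=4 → posterior Dirichlet(13/2, 11, 13, 17/5, 9/2)
obs 7: x=3 → posterior Dirichlet(13/2, 11, 13, 22/5, 9/2)
obs 8: x=2 → posterior Dirichlet(13/2, 11, 14, 22/5, 9/2)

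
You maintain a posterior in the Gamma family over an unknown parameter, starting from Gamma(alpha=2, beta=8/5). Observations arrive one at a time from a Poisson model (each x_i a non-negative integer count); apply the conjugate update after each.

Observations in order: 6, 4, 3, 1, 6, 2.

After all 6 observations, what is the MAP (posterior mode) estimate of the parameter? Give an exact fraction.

obs 1: x=6 → posterior Gamma(8, 13/5)
obs 2: x=4 → posterior Gamma(12, 18/5)
obs 3: x=3 → posterior Gamma(15, 23/5)
obs 4: x=1 → posterior Gamma(16, 28/5)
obs 5: x=6 → posterior Gamma(22, 33/5)
obs 6: x=2 → posterior Gamma(24, 38/5)

115/38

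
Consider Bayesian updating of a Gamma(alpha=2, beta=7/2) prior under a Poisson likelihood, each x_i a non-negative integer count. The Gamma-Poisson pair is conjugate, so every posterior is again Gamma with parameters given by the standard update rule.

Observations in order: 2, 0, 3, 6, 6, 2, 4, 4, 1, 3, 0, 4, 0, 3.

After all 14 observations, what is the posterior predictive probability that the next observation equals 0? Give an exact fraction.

57905761067641178540192733082440108773880638182163238525390625/534649250915012063273309653845946926220190993810950712361813601

obs 1: x=2 → posterior Gamma(4, 9/2)
obs 2: x=0 → posterior Gamma(4, 11/2)
obs 3: x=3 → posterior Gamma(7, 13/2)
obs 4: x=6 → posterior Gamma(13, 15/2)
obs 5: x=6 → posterior Gamma(19, 17/2)
obs 6: x=2 → posterior Gamma(21, 19/2)
obs 7: x=4 → posterior Gamma(25, 21/2)
obs 8: x=4 → posterior Gamma(29, 23/2)
obs 9: x=1 → posterior Gamma(30, 25/2)
obs 10: x=3 → posterior Gamma(33, 27/2)
obs 11: x=0 → posterior Gamma(33, 29/2)
obs 12: x=4 → posterior Gamma(37, 31/2)
obs 13: x=0 → posterior Gamma(37, 33/2)
obs 14: x=3 → posterior Gamma(40, 35/2)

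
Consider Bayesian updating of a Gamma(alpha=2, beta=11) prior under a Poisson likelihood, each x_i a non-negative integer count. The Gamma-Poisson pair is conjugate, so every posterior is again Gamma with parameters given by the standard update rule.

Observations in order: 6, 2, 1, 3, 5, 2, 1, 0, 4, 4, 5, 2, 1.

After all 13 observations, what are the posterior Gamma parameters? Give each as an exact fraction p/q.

alpha=38, beta=24

obs 1: x=6 → posterior Gamma(8, 12)
obs 2: x=2 → posterior Gamma(10, 13)
obs 3: x=1 → posterior Gamma(11, 14)
obs 4: x=3 → posterior Gamma(14, 15)
obs 5: x=5 → posterior Gamma(19, 16)
obs 6: x=2 → posterior Gamma(21, 17)
obs 7: x=1 → posterior Gamma(22, 18)
obs 8: x=0 → posterior Gamma(22, 19)
obs 9: x=4 → posterior Gamma(26, 20)
obs 10: x=4 → posterior Gamma(30, 21)
obs 11: x=5 → posterior Gamma(35, 22)
obs 12: x=2 → posterior Gamma(37, 23)
obs 13: x=1 → posterior Gamma(38, 24)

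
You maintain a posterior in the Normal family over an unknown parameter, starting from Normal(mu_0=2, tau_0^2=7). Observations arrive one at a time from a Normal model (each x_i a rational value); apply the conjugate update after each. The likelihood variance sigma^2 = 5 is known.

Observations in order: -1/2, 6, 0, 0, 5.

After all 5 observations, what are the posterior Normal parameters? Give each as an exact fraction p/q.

obs 1: x=-1/2 → posterior Normal(13/24, 35/12)
obs 2: x=6 → posterior Normal(97/38, 35/19)
obs 3: x=0 → posterior Normal(97/52, 35/26)
obs 4: x=0 → posterior Normal(97/66, 35/33)
obs 5: x=5 → posterior Normal(167/80, 7/8)

mu_0=167/80, tau_0^2=7/8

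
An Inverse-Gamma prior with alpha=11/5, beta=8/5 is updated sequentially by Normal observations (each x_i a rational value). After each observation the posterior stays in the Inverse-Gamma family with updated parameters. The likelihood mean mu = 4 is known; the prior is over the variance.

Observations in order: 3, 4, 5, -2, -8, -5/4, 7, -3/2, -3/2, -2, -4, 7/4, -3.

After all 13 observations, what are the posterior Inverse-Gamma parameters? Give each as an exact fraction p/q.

obs 1: x=3 → posterior Inverse-Gamma(27/10, 21/10)
obs 2: x=4 → posterior Inverse-Gamma(16/5, 21/10)
obs 3: x=5 → posterior Inverse-Gamma(37/10, 13/5)
obs 4: x=-2 → posterior Inverse-Gamma(21/5, 103/5)
obs 5: x=-8 → posterior Inverse-Gamma(47/10, 463/5)
obs 6: x=-5/4 → posterior Inverse-Gamma(26/5, 17021/160)
obs 7: x=7 → posterior Inverse-Gamma(57/10, 17741/160)
obs 8: x=-3/2 → posterior Inverse-Gamma(31/5, 20161/160)
obs 9: x=-3/2 → posterior Inverse-Gamma(67/10, 22581/160)
obs 10: x=-2 → posterior Inverse-Gamma(36/5, 25461/160)
obs 11: x=-4 → posterior Inverse-Gamma(77/10, 30581/160)
obs 12: x=7/4 → posterior Inverse-Gamma(41/5, 15493/80)
obs 13: x=-3 → posterior Inverse-Gamma(87/10, 17453/80)

alpha=87/10, beta=17453/80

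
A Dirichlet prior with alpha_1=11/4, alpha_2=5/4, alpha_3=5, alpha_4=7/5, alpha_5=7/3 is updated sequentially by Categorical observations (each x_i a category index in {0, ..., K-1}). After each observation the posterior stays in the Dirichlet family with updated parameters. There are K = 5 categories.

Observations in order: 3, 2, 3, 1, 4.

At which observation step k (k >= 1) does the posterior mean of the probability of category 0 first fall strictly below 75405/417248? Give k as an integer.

obs 1: x=3 → posterior Dirichlet(11/4, 5/4, 5, 12/5, 7/3)
obs 2: x=2 → posterior Dirichlet(11/4, 5/4, 6, 12/5, 7/3)
obs 3: x=3 → posterior Dirichlet(11/4, 5/4, 6, 17/5, 7/3)
obs 4: x=1 → posterior Dirichlet(11/4, 9/4, 6, 17/5, 7/3)
obs 5: x=4 → posterior Dirichlet(11/4, 9/4, 6, 17/5, 10/3)

k = 3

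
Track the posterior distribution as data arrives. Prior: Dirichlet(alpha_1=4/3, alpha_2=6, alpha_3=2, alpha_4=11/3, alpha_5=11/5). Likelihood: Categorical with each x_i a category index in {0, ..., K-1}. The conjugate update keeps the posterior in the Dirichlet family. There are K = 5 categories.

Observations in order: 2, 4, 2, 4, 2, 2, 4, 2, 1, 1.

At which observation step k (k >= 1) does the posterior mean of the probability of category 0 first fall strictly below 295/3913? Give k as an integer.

obs 1: x=2 → posterior Dirichlet(4/3, 6, 3, 11/3, 11/5)
obs 2: x=4 → posterior Dirichlet(4/3, 6, 3, 11/3, 16/5)
obs 3: x=2 → posterior Dirichlet(4/3, 6, 4, 11/3, 16/5)
obs 4: x=4 → posterior Dirichlet(4/3, 6, 4, 11/3, 21/5)
obs 5: x=2 → posterior Dirichlet(4/3, 6, 5, 11/3, 21/5)
obs 6: x=2 → posterior Dirichlet(4/3, 6, 6, 11/3, 21/5)
obs 7: x=4 → posterior Dirichlet(4/3, 6, 6, 11/3, 26/5)
obs 8: x=2 → posterior Dirichlet(4/3, 6, 7, 11/3, 26/5)
obs 9: x=1 → posterior Dirichlet(4/3, 7, 7, 11/3, 26/5)
obs 10: x=1 → posterior Dirichlet(4/3, 8, 7, 11/3, 26/5)

k = 3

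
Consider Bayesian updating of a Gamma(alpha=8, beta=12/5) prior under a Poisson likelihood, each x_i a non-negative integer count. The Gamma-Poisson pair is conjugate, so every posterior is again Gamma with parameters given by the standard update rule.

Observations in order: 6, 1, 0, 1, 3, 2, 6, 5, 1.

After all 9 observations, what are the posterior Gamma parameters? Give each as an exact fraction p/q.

obs 1: x=6 → posterior Gamma(14, 17/5)
obs 2: x=1 → posterior Gamma(15, 22/5)
obs 3: x=0 → posterior Gamma(15, 27/5)
obs 4: x=1 → posterior Gamma(16, 32/5)
obs 5: x=3 → posterior Gamma(19, 37/5)
obs 6: x=2 → posterior Gamma(21, 42/5)
obs 7: x=6 → posterior Gamma(27, 47/5)
obs 8: x=5 → posterior Gamma(32, 52/5)
obs 9: x=1 → posterior Gamma(33, 57/5)

alpha=33, beta=57/5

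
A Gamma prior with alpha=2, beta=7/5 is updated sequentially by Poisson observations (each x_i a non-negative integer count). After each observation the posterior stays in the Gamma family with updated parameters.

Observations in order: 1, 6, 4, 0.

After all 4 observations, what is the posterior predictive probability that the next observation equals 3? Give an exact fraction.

obs 1: x=1 → posterior Gamma(3, 12/5)
obs 2: x=6 → posterior Gamma(9, 17/5)
obs 3: x=4 → posterior Gamma(13, 22/5)
obs 4: x=0 → posterior Gamma(13, 27/5)

230489074327954275185625/1208925819614629174706176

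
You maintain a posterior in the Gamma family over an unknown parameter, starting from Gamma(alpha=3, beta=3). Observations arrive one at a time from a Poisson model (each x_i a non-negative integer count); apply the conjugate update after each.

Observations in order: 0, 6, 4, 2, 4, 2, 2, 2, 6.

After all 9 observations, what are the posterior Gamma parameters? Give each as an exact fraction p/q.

alpha=31, beta=12

obs 1: x=0 → posterior Gamma(3, 4)
obs 2: x=6 → posterior Gamma(9, 5)
obs 3: x=4 → posterior Gamma(13, 6)
obs 4: x=2 → posterior Gamma(15, 7)
obs 5: x=4 → posterior Gamma(19, 8)
obs 6: x=2 → posterior Gamma(21, 9)
obs 7: x=2 → posterior Gamma(23, 10)
obs 8: x=2 → posterior Gamma(25, 11)
obs 9: x=6 → posterior Gamma(31, 12)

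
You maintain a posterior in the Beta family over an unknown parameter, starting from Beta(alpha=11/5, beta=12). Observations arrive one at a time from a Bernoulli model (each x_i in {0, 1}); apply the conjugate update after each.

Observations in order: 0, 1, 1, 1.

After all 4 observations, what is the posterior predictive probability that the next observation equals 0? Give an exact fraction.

5/7

obs 1: x=0 → posterior Beta(11/5, 13)
obs 2: x=1 → posterior Beta(16/5, 13)
obs 3: x=1 → posterior Beta(21/5, 13)
obs 4: x=1 → posterior Beta(26/5, 13)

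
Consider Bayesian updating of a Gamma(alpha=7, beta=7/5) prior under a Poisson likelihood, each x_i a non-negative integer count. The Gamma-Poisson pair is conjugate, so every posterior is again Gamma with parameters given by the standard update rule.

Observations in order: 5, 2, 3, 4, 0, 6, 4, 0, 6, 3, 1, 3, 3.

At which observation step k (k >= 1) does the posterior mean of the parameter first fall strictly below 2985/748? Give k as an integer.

obs 1: x=5 → posterior Gamma(12, 12/5)
obs 2: x=2 → posterior Gamma(14, 17/5)
obs 3: x=3 → posterior Gamma(17, 22/5)
obs 4: x=4 → posterior Gamma(21, 27/5)
obs 5: x=0 → posterior Gamma(21, 32/5)
obs 6: x=6 → posterior Gamma(27, 37/5)
obs 7: x=4 → posterior Gamma(31, 42/5)
obs 8: x=0 → posterior Gamma(31, 47/5)
obs 9: x=6 → posterior Gamma(37, 52/5)
obs 10: x=3 → posterior Gamma(40, 57/5)
obs 11: x=1 → posterior Gamma(41, 62/5)
obs 12: x=3 → posterior Gamma(44, 67/5)
obs 13: x=3 → posterior Gamma(47, 72/5)

k = 3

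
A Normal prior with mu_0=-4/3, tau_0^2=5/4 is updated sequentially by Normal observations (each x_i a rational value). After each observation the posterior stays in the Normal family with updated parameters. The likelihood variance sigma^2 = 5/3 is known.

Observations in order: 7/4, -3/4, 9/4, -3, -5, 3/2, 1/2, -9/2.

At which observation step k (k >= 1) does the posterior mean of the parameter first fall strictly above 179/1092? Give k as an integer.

obs 1: x=7/4 → posterior Normal(-1/84, 5/7)
obs 2: x=-3/4 → posterior Normal(-7/30, 1/2)
obs 3: x=9/4 → posterior Normal(53/156, 5/13)
obs 4: x=-3 → posterior Normal(-55/192, 5/16)
obs 5: x=-5 → posterior Normal(-235/228, 5/19)
obs 6: x=3/2 → posterior Normal(-181/264, 5/22)
obs 7: x=1/2 → posterior Normal(-163/300, 1/5)
obs 8: x=-9/2 → posterior Normal(-325/336, 5/28)

k = 3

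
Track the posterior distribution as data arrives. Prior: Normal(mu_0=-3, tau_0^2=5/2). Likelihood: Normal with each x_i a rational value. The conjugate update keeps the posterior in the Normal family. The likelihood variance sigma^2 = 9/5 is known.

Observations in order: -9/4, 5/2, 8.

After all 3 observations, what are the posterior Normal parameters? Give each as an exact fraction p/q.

mu_0=203/124, tau_0^2=15/31

obs 1: x=-9/4 → posterior Normal(-441/172, 45/43)
obs 2: x=5/2 → posterior Normal(-191/272, 45/68)
obs 3: x=8 → posterior Normal(203/124, 15/31)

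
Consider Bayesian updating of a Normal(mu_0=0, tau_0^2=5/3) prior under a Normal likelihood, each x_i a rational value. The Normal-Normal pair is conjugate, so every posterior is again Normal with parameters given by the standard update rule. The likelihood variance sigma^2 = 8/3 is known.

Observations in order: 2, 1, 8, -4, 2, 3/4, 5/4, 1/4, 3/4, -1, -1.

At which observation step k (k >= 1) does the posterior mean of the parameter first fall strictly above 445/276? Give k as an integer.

obs 1: x=2 → posterior Normal(10/13, 40/39)
obs 2: x=1 → posterior Normal(5/6, 20/27)
obs 3: x=8 → posterior Normal(55/23, 40/69)
obs 4: x=-4 → posterior Normal(5/4, 10/21)
obs 5: x=2 → posterior Normal(15/11, 40/99)
obs 6: x=3/4 → posterior Normal(195/152, 20/57)
obs 7: x=5/4 → posterior Normal(55/43, 40/129)
obs 8: x=1/4 → posterior Normal(75/64, 5/18)
obs 9: x=3/4 → posterior Normal(60/53, 40/159)
obs 10: x=-1 → posterior Normal(55/58, 20/87)
obs 11: x=-1 → posterior Normal(50/63, 40/189)

k = 3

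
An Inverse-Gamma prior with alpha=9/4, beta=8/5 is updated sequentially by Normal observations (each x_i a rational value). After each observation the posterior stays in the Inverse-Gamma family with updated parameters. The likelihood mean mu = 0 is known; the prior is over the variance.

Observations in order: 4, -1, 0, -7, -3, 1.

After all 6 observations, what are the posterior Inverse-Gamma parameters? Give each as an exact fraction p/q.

obs 1: x=4 → posterior Inverse-Gamma(11/4, 48/5)
obs 2: x=-1 → posterior Inverse-Gamma(13/4, 101/10)
obs 3: x=0 → posterior Inverse-Gamma(15/4, 101/10)
obs 4: x=-7 → posterior Inverse-Gamma(17/4, 173/5)
obs 5: x=-3 → posterior Inverse-Gamma(19/4, 391/10)
obs 6: x=1 → posterior Inverse-Gamma(21/4, 198/5)

alpha=21/4, beta=198/5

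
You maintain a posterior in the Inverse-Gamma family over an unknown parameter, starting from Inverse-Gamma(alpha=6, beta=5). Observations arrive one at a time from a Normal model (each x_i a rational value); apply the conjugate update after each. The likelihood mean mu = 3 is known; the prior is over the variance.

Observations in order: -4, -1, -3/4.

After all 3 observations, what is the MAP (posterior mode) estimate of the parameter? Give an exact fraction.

obs 1: x=-4 → posterior Inverse-Gamma(13/2, 59/2)
obs 2: x=-1 → posterior Inverse-Gamma(7, 75/2)
obs 3: x=-3/4 → posterior Inverse-Gamma(15/2, 1425/32)

1425/272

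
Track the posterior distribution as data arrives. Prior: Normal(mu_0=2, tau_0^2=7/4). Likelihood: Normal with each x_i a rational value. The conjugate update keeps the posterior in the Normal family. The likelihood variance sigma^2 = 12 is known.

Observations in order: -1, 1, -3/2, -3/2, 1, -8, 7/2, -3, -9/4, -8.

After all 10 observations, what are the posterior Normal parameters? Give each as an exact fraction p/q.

mu_0=-169/472, tau_0^2=42/59

obs 1: x=-1 → posterior Normal(89/55, 84/55)
obs 2: x=1 → posterior Normal(48/31, 42/31)
obs 3: x=-3/2 → posterior Normal(57/46, 28/23)
obs 4: x=-3/2 → posterior Normal(75/76, 21/19)
obs 5: x=1 → posterior Normal(82/83, 84/83)
obs 6: x=-8 → posterior Normal(13/45, 14/15)
obs 7: x=7/2 → posterior Normal(101/194, 84/97)
obs 8: x=-3 → posterior Normal(59/208, 21/26)
obs 9: x=-9/4 → posterior Normal(55/444, 28/37)
obs 10: x=-8 → posterior Normal(-169/472, 42/59)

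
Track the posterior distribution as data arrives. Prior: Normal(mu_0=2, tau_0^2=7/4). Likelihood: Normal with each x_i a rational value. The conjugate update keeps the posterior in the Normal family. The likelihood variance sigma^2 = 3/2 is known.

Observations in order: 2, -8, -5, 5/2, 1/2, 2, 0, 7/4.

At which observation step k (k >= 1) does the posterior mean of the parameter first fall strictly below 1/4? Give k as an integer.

obs 1: x=2 → posterior Normal(2, 21/26)
obs 2: x=-8 → posterior Normal(-3/2, 21/40)
obs 3: x=-5 → posterior Normal(-65/27, 7/18)
obs 4: x=5/2 → posterior Normal(-95/68, 21/68)
obs 5: x=1/2 → posterior Normal(-44/41, 21/82)
obs 6: x=2 → posterior Normal(-5/8, 7/32)
obs 7: x=0 → posterior Normal(-6/11, 21/110)
obs 8: x=7/4 → posterior Normal(-71/248, 21/124)

k = 2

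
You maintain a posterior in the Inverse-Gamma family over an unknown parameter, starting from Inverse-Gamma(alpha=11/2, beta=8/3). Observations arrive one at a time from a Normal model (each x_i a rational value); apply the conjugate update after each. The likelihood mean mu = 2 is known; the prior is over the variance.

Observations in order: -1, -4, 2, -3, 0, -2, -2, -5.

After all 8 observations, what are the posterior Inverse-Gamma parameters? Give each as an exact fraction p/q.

alpha=19/2, beta=481/6

obs 1: x=-1 → posterior Inverse-Gamma(6, 43/6)
obs 2: x=-4 → posterior Inverse-Gamma(13/2, 151/6)
obs 3: x=2 → posterior Inverse-Gamma(7, 151/6)
obs 4: x=-3 → posterior Inverse-Gamma(15/2, 113/3)
obs 5: x=0 → posterior Inverse-Gamma(8, 119/3)
obs 6: x=-2 → posterior Inverse-Gamma(17/2, 143/3)
obs 7: x=-2 → posterior Inverse-Gamma(9, 167/3)
obs 8: x=-5 → posterior Inverse-Gamma(19/2, 481/6)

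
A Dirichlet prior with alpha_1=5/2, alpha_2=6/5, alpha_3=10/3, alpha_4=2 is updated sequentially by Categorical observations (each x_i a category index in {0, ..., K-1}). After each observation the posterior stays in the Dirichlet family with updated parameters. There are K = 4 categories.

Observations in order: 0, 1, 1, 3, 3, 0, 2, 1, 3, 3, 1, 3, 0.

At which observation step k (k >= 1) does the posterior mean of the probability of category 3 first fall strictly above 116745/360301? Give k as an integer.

k = 12

obs 1: x=0 → posterior Dirichlet(7/2, 6/5, 10/3, 2)
obs 2: x=1 → posterior Dirichlet(7/2, 11/5, 10/3, 2)
obs 3: x=1 → posterior Dirichlet(7/2, 16/5, 10/3, 2)
obs 4: x=3 → posterior Dirichlet(7/2, 16/5, 10/3, 3)
obs 5: x=3 → posterior Dirichlet(7/2, 16/5, 10/3, 4)
obs 6: x=0 → posterior Dirichlet(9/2, 16/5, 10/3, 4)
obs 7: x=2 → posterior Dirichlet(9/2, 16/5, 13/3, 4)
obs 8: x=1 → posterior Dirichlet(9/2, 21/5, 13/3, 4)
obs 9: x=3 → posterior Dirichlet(9/2, 21/5, 13/3, 5)
obs 10: x=3 → posterior Dirichlet(9/2, 21/5, 13/3, 6)
obs 11: x=1 → posterior Dirichlet(9/2, 26/5, 13/3, 6)
obs 12: x=3 → posterior Dirichlet(9/2, 26/5, 13/3, 7)
obs 13: x=0 → posterior Dirichlet(11/2, 26/5, 13/3, 7)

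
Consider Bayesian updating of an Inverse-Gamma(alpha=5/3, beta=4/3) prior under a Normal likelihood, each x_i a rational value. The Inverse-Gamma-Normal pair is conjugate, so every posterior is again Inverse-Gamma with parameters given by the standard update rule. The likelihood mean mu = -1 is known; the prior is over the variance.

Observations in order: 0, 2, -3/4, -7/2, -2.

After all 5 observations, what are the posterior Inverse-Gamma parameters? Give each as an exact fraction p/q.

obs 1: x=0 → posterior Inverse-Gamma(13/6, 11/6)
obs 2: x=2 → posterior Inverse-Gamma(8/3, 19/3)
obs 3: x=-3/4 → posterior Inverse-Gamma(19/6, 611/96)
obs 4: x=-7/2 → posterior Inverse-Gamma(11/3, 911/96)
obs 5: x=-2 → posterior Inverse-Gamma(25/6, 959/96)

alpha=25/6, beta=959/96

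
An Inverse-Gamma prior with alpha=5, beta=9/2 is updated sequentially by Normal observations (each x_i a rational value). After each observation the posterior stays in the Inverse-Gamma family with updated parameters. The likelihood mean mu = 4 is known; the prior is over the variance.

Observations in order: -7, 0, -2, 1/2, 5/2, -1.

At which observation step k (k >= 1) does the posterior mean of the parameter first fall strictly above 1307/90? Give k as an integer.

k = 2

obs 1: x=-7 → posterior Inverse-Gamma(11/2, 65)
obs 2: x=0 → posterior Inverse-Gamma(6, 73)
obs 3: x=-2 → posterior Inverse-Gamma(13/2, 91)
obs 4: x=1/2 → posterior Inverse-Gamma(7, 777/8)
obs 5: x=5/2 → posterior Inverse-Gamma(15/2, 393/4)
obs 6: x=-1 → posterior Inverse-Gamma(8, 443/4)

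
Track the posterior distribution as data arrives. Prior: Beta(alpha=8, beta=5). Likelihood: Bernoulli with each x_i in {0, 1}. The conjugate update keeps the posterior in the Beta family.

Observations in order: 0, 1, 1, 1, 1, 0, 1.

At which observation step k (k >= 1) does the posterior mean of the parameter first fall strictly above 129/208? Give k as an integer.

obs 1: x=0 → posterior Beta(8, 6)
obs 2: x=1 → posterior Beta(9, 6)
obs 3: x=1 → posterior Beta(10, 6)
obs 4: x=1 → posterior Beta(11, 6)
obs 5: x=1 → posterior Beta(12, 6)
obs 6: x=0 → posterior Beta(12, 7)
obs 7: x=1 → posterior Beta(13, 7)

k = 3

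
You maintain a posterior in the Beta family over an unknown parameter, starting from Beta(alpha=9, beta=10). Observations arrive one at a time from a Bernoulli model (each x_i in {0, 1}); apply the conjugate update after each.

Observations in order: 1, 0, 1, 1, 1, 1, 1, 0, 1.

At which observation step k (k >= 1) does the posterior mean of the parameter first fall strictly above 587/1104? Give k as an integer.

obs 1: x=1 → posterior Beta(10, 10)
obs 2: x=0 → posterior Beta(10, 11)
obs 3: x=1 → posterior Beta(11, 11)
obs 4: x=1 → posterior Beta(12, 11)
obs 5: x=1 → posterior Beta(13, 11)
obs 6: x=1 → posterior Beta(14, 11)
obs 7: x=1 → posterior Beta(15, 11)
obs 8: x=0 → posterior Beta(15, 12)
obs 9: x=1 → posterior Beta(16, 12)

k = 5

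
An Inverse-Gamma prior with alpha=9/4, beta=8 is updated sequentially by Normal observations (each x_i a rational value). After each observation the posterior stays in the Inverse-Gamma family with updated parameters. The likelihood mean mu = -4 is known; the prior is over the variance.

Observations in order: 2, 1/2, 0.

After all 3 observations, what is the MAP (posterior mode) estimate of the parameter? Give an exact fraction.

353/38

obs 1: x=2 → posterior Inverse-Gamma(11/4, 26)
obs 2: x=1/2 → posterior Inverse-Gamma(13/4, 289/8)
obs 3: x=0 → posterior Inverse-Gamma(15/4, 353/8)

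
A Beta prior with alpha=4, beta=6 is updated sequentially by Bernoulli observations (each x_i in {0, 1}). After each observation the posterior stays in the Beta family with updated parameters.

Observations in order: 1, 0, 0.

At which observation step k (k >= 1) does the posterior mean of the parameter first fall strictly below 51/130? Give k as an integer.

obs 1: x=1 → posterior Beta(5, 6)
obs 2: x=0 → posterior Beta(5, 7)
obs 3: x=0 → posterior Beta(5, 8)

k = 3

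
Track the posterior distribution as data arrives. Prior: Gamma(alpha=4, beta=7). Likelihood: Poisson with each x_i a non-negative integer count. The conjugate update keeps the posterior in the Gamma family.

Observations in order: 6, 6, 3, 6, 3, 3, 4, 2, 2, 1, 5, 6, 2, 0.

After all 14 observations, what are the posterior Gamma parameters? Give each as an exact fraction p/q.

alpha=53, beta=21

obs 1: x=6 → posterior Gamma(10, 8)
obs 2: x=6 → posterior Gamma(16, 9)
obs 3: x=3 → posterior Gamma(19, 10)
obs 4: x=6 → posterior Gamma(25, 11)
obs 5: x=3 → posterior Gamma(28, 12)
obs 6: x=3 → posterior Gamma(31, 13)
obs 7: x=4 → posterior Gamma(35, 14)
obs 8: x=2 → posterior Gamma(37, 15)
obs 9: x=2 → posterior Gamma(39, 16)
obs 10: x=1 → posterior Gamma(40, 17)
obs 11: x=5 → posterior Gamma(45, 18)
obs 12: x=6 → posterior Gamma(51, 19)
obs 13: x=2 → posterior Gamma(53, 20)
obs 14: x=0 → posterior Gamma(53, 21)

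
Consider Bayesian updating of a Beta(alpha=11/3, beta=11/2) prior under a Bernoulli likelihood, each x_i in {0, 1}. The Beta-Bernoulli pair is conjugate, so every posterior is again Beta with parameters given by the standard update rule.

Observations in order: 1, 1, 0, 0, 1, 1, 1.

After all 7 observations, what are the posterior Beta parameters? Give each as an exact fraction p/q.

alpha=26/3, beta=15/2

obs 1: x=1 → posterior Beta(14/3, 11/2)
obs 2: x=1 → posterior Beta(17/3, 11/2)
obs 3: x=0 → posterior Beta(17/3, 13/2)
obs 4: x=0 → posterior Beta(17/3, 15/2)
obs 5: x=1 → posterior Beta(20/3, 15/2)
obs 6: x=1 → posterior Beta(23/3, 15/2)
obs 7: x=1 → posterior Beta(26/3, 15/2)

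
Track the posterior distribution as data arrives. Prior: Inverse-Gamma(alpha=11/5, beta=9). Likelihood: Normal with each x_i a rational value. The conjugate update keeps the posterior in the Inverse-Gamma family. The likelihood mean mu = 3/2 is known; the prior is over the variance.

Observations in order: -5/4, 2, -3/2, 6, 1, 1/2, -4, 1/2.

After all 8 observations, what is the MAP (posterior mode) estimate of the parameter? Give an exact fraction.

2335/384

obs 1: x=-5/4 → posterior Inverse-Gamma(27/10, 409/32)
obs 2: x=2 → posterior Inverse-Gamma(16/5, 413/32)
obs 3: x=-3/2 → posterior Inverse-Gamma(37/10, 557/32)
obs 4: x=6 → posterior Inverse-Gamma(21/5, 881/32)
obs 5: x=1 → posterior Inverse-Gamma(47/10, 885/32)
obs 6: x=1/2 → posterior Inverse-Gamma(26/5, 901/32)
obs 7: x=-4 → posterior Inverse-Gamma(57/10, 1385/32)
obs 8: x=1/2 → posterior Inverse-Gamma(31/5, 1401/32)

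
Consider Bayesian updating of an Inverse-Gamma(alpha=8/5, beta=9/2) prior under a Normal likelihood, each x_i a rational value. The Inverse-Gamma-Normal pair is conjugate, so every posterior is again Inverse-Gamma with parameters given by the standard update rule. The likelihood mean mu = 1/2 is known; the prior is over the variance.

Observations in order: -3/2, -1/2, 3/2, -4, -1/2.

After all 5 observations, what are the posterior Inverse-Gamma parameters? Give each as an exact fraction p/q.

obs 1: x=-3/2 → posterior Inverse-Gamma(21/10, 13/2)
obs 2: x=-1/2 → posterior Inverse-Gamma(13/5, 7)
obs 3: x=3/2 → posterior Inverse-Gamma(31/10, 15/2)
obs 4: x=-4 → posterior Inverse-Gamma(18/5, 141/8)
obs 5: x=-1/2 → posterior Inverse-Gamma(41/10, 145/8)

alpha=41/10, beta=145/8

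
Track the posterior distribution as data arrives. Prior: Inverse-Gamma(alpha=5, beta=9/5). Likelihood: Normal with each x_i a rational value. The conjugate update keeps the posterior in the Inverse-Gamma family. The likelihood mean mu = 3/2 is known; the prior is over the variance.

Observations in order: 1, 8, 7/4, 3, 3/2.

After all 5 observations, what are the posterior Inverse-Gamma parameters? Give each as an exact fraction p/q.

obs 1: x=1 → posterior Inverse-Gamma(11/2, 77/40)
obs 2: x=8 → posterior Inverse-Gamma(6, 461/20)
obs 3: x=7/4 → posterior Inverse-Gamma(13/2, 3693/160)
obs 4: x=3 → posterior Inverse-Gamma(7, 3873/160)
obs 5: x=3/2 → posterior Inverse-Gamma(15/2, 3873/160)

alpha=15/2, beta=3873/160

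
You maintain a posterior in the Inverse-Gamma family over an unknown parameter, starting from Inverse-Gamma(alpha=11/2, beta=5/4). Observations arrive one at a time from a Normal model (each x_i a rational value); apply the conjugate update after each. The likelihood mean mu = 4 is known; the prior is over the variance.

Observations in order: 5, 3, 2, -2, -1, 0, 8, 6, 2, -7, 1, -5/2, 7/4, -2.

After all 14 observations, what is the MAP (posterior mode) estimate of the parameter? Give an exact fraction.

obs 1: x=5 → posterior Inverse-Gamma(6, 7/4)
obs 2: x=3 → posterior Inverse-Gamma(13/2, 9/4)
obs 3: x=2 → posterior Inverse-Gamma(7, 17/4)
obs 4: x=-2 → posterior Inverse-Gamma(15/2, 89/4)
obs 5: x=-1 → posterior Inverse-Gamma(8, 139/4)
obs 6: x=0 → posterior Inverse-Gamma(17/2, 171/4)
obs 7: x=8 → posterior Inverse-Gamma(9, 203/4)
obs 8: x=6 → posterior Inverse-Gamma(19/2, 211/4)
obs 9: x=2 → posterior Inverse-Gamma(10, 219/4)
obs 10: x=-7 → posterior Inverse-Gamma(21/2, 461/4)
obs 11: x=1 → posterior Inverse-Gamma(11, 479/4)
obs 12: x=-5/2 → posterior Inverse-Gamma(23/2, 1127/8)
obs 13: x=7/4 → posterior Inverse-Gamma(12, 4589/32)
obs 14: x=-2 → posterior Inverse-Gamma(25/2, 5165/32)

5165/432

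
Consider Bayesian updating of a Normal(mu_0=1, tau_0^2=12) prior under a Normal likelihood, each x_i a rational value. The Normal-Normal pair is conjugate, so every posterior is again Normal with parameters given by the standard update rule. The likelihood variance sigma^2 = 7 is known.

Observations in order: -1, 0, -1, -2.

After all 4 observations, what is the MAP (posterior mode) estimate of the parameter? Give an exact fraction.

obs 1: x=-1 → posterior Normal(-5/19, 84/19)
obs 2: x=0 → posterior Normal(-5/31, 84/31)
obs 3: x=-1 → posterior Normal(-17/43, 84/43)
obs 4: x=-2 → posterior Normal(-41/55, 84/55)

-41/55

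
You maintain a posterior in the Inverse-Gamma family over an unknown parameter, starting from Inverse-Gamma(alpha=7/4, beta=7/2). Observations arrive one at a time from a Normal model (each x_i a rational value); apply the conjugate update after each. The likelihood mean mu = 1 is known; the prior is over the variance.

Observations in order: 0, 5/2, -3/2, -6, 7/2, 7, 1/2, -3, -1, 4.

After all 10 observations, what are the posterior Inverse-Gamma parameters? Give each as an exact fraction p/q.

alpha=27/4, beta=137/2

obs 1: x=0 → posterior Inverse-Gamma(9/4, 4)
obs 2: x=5/2 → posterior Inverse-Gamma(11/4, 41/8)
obs 3: x=-3/2 → posterior Inverse-Gamma(13/4, 33/4)
obs 4: x=-6 → posterior Inverse-Gamma(15/4, 131/4)
obs 5: x=7/2 → posterior Inverse-Gamma(17/4, 287/8)
obs 6: x=7 → posterior Inverse-Gamma(19/4, 431/8)
obs 7: x=1/2 → posterior Inverse-Gamma(21/4, 54)
obs 8: x=-3 → posterior Inverse-Gamma(23/4, 62)
obs 9: x=-1 → posterior Inverse-Gamma(25/4, 64)
obs 10: x=4 → posterior Inverse-Gamma(27/4, 137/2)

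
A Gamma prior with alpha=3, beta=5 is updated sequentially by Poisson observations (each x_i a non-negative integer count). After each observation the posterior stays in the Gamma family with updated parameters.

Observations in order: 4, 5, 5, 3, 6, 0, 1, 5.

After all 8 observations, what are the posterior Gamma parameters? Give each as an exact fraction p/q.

obs 1: x=4 → posterior Gamma(7, 6)
obs 2: x=5 → posterior Gamma(12, 7)
obs 3: x=5 → posterior Gamma(17, 8)
obs 4: x=3 → posterior Gamma(20, 9)
obs 5: x=6 → posterior Gamma(26, 10)
obs 6: x=0 → posterior Gamma(26, 11)
obs 7: x=1 → posterior Gamma(27, 12)
obs 8: x=5 → posterior Gamma(32, 13)

alpha=32, beta=13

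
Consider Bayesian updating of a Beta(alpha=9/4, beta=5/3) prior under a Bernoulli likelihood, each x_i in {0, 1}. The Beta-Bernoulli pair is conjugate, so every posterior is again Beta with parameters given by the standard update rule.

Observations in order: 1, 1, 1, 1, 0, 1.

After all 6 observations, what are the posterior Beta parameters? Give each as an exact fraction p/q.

alpha=29/4, beta=8/3

obs 1: x=1 → posterior Beta(13/4, 5/3)
obs 2: x=1 → posterior Beta(17/4, 5/3)
obs 3: x=1 → posterior Beta(21/4, 5/3)
obs 4: x=1 → posterior Beta(25/4, 5/3)
obs 5: x=0 → posterior Beta(25/4, 8/3)
obs 6: x=1 → posterior Beta(29/4, 8/3)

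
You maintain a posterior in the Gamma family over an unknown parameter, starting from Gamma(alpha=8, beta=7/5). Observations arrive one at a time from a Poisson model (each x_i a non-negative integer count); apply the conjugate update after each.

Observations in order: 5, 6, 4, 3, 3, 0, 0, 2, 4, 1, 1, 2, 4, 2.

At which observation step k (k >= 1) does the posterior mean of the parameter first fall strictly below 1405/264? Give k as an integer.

k = 3

obs 1: x=5 → posterior Gamma(13, 12/5)
obs 2: x=6 → posterior Gamma(19, 17/5)
obs 3: x=4 → posterior Gamma(23, 22/5)
obs 4: x=3 → posterior Gamma(26, 27/5)
obs 5: x=3 → posterior Gamma(29, 32/5)
obs 6: x=0 → posterior Gamma(29, 37/5)
obs 7: x=0 → posterior Gamma(29, 42/5)
obs 8: x=2 → posterior Gamma(31, 47/5)
obs 9: x=4 → posterior Gamma(35, 52/5)
obs 10: x=1 → posterior Gamma(36, 57/5)
obs 11: x=1 → posterior Gamma(37, 62/5)
obs 12: x=2 → posterior Gamma(39, 67/5)
obs 13: x=4 → posterior Gamma(43, 72/5)
obs 14: x=2 → posterior Gamma(45, 77/5)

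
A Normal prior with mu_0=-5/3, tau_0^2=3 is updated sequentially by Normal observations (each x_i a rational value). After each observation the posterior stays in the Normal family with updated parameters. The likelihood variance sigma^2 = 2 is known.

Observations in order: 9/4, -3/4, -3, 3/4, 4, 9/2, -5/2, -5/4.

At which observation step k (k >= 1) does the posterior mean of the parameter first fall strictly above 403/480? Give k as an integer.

obs 1: x=9/4 → posterior Normal(41/60, 6/5)
obs 2: x=-3/4 → posterior Normal(7/48, 3/4)
obs 3: x=-3 → posterior Normal(-47/66, 6/11)
obs 4: x=3/4 → posterior Normal(-67/168, 3/7)
obs 5: x=4 → posterior Normal(77/204, 6/17)
obs 6: x=9/2 → posterior Normal(239/240, 3/10)
obs 7: x=-5/2 → posterior Normal(149/276, 6/23)
obs 8: x=-5/4 → posterior Normal(1/3, 3/13)

k = 6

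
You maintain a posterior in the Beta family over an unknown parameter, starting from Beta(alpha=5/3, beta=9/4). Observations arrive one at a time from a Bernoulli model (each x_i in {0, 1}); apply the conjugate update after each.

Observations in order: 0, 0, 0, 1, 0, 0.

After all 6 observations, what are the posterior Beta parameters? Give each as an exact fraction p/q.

alpha=8/3, beta=29/4

obs 1: x=0 → posterior Beta(5/3, 13/4)
obs 2: x=0 → posterior Beta(5/3, 17/4)
obs 3: x=0 → posterior Beta(5/3, 21/4)
obs 4: x=1 → posterior Beta(8/3, 21/4)
obs 5: x=0 → posterior Beta(8/3, 25/4)
obs 6: x=0 → posterior Beta(8/3, 29/4)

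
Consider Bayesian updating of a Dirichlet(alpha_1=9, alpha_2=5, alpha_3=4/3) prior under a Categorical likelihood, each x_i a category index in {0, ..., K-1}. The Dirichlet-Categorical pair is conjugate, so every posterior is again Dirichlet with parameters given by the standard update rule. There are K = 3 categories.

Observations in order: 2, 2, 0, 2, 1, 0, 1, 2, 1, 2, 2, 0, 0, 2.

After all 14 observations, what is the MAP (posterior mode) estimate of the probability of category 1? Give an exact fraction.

21/79

obs 1: x=2 → posterior Dirichlet(9, 5, 7/3)
obs 2: x=2 → posterior Dirichlet(9, 5, 10/3)
obs 3: x=0 → posterior Dirichlet(10, 5, 10/3)
obs 4: x=2 → posterior Dirichlet(10, 5, 13/3)
obs 5: x=1 → posterior Dirichlet(10, 6, 13/3)
obs 6: x=0 → posterior Dirichlet(11, 6, 13/3)
obs 7: x=1 → posterior Dirichlet(11, 7, 13/3)
obs 8: x=2 → posterior Dirichlet(11, 7, 16/3)
obs 9: x=1 → posterior Dirichlet(11, 8, 16/3)
obs 10: x=2 → posterior Dirichlet(11, 8, 19/3)
obs 11: x=2 → posterior Dirichlet(11, 8, 22/3)
obs 12: x=0 → posterior Dirichlet(12, 8, 22/3)
obs 13: x=0 → posterior Dirichlet(13, 8, 22/3)
obs 14: x=2 → posterior Dirichlet(13, 8, 25/3)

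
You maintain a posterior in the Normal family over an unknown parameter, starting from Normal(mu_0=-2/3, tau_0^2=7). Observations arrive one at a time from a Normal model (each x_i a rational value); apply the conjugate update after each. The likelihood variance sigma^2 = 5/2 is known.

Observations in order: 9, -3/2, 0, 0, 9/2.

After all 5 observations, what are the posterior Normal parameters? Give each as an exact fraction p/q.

obs 1: x=9 → posterior Normal(368/57, 35/19)
obs 2: x=-3/2 → posterior Normal(305/99, 35/33)
obs 3: x=0 → posterior Normal(305/141, 35/47)
obs 4: x=0 → posterior Normal(5/3, 35/61)
obs 5: x=9/2 → posterior Normal(494/225, 7/15)

mu_0=494/225, tau_0^2=7/15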